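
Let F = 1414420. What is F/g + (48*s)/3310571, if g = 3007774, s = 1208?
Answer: 31538575334/64658762201 ≈ 0.48777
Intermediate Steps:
F/g + (48*s)/3310571 = 1414420/3007774 + (48*1208)/3310571 = 1414420*(1/3007774) + 57984*(1/3310571) = 101030/214841 + 57984/3310571 = 31538575334/64658762201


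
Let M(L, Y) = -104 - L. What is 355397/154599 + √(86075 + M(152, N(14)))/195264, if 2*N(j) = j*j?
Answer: 355397/154599 + √85819/195264 ≈ 2.3003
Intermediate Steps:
N(j) = j²/2 (N(j) = (j*j)/2 = j²/2)
355397/154599 + √(86075 + M(152, N(14)))/195264 = 355397/154599 + √(86075 + (-104 - 1*152))/195264 = 355397*(1/154599) + √(86075 + (-104 - 152))*(1/195264) = 355397/154599 + √(86075 - 256)*(1/195264) = 355397/154599 + √85819*(1/195264) = 355397/154599 + √85819/195264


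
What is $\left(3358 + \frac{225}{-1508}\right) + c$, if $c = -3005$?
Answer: $\frac{532099}{1508} \approx 352.85$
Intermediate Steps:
$\left(3358 + \frac{225}{-1508}\right) + c = \left(3358 + \frac{225}{-1508}\right) - 3005 = \left(3358 + 225 \left(- \frac{1}{1508}\right)\right) - 3005 = \left(3358 - \frac{225}{1508}\right) - 3005 = \frac{5063639}{1508} - 3005 = \frac{532099}{1508}$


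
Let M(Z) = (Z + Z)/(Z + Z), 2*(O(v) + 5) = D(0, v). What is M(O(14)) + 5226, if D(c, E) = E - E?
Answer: 5227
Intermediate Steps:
D(c, E) = 0
O(v) = -5 (O(v) = -5 + (1/2)*0 = -5 + 0 = -5)
M(Z) = 1 (M(Z) = (2*Z)/((2*Z)) = (2*Z)*(1/(2*Z)) = 1)
M(O(14)) + 5226 = 1 + 5226 = 5227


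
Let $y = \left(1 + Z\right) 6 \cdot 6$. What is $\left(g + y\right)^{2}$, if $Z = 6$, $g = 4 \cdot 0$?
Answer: $63504$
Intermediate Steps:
$g = 0$
$y = 252$ ($y = \left(1 + 6\right) 6 \cdot 6 = 7 \cdot 36 = 252$)
$\left(g + y\right)^{2} = \left(0 + 252\right)^{2} = 252^{2} = 63504$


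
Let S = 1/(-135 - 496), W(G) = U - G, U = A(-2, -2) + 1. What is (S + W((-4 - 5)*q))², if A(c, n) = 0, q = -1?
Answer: 25492401/398161 ≈ 64.025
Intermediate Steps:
U = 1 (U = 0 + 1 = 1)
W(G) = 1 - G
S = -1/631 (S = 1/(-631) = -1/631 ≈ -0.0015848)
(S + W((-4 - 5)*q))² = (-1/631 + (1 - (-4 - 5)*(-1)))² = (-1/631 + (1 - (-9)*(-1)))² = (-1/631 + (1 - 1*9))² = (-1/631 + (1 - 9))² = (-1/631 - 8)² = (-5049/631)² = 25492401/398161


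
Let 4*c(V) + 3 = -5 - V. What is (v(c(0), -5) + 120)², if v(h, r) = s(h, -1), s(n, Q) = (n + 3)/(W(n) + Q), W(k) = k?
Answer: 128881/9 ≈ 14320.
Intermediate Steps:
c(V) = -2 - V/4 (c(V) = -¾ + (-5 - V)/4 = -¾ + (-5/4 - V/4) = -2 - V/4)
s(n, Q) = (3 + n)/(Q + n) (s(n, Q) = (n + 3)/(n + Q) = (3 + n)/(Q + n))
v(h, r) = (3 + h)/(-1 + h)
(v(c(0), -5) + 120)² = ((3 + (-2 - ¼*0))/(-1 + (-2 - ¼*0)) + 120)² = ((3 + (-2 + 0))/(-1 + (-2 + 0)) + 120)² = ((3 - 2)/(-1 - 2) + 120)² = (1/(-3) + 120)² = (-⅓*1 + 120)² = (-⅓ + 120)² = (359/3)² = 128881/9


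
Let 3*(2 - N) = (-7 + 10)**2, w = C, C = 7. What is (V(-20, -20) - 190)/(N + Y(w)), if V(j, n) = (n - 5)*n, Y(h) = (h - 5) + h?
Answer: 155/4 ≈ 38.750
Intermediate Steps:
w = 7
Y(h) = -5 + 2*h (Y(h) = (-5 + h) + h = -5 + 2*h)
V(j, n) = n*(-5 + n) (V(j, n) = (-5 + n)*n = n*(-5 + n))
N = -1 (N = 2 - (-7 + 10)**2/3 = 2 - 1/3*3**2 = 2 - 1/3*9 = 2 - 3 = -1)
(V(-20, -20) - 190)/(N + Y(w)) = (-20*(-5 - 20) - 190)/(-1 + (-5 + 2*7)) = (-20*(-25) - 190)/(-1 + (-5 + 14)) = (500 - 190)/(-1 + 9) = 310/8 = 310*(1/8) = 155/4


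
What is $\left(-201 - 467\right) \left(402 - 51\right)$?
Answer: $-234468$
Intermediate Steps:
$\left(-201 - 467\right) \left(402 - 51\right) = - 668 \left(402 - 51\right) = \left(-668\right) 351 = -234468$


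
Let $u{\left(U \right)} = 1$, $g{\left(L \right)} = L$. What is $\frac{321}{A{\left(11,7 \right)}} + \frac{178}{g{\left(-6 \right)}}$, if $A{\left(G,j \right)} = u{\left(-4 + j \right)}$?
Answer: $\frac{874}{3} \approx 291.33$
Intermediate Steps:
$A{\left(G,j \right)} = 1$
$\frac{321}{A{\left(11,7 \right)}} + \frac{178}{g{\left(-6 \right)}} = \frac{321}{1} + \frac{178}{-6} = 321 \cdot 1 + 178 \left(- \frac{1}{6}\right) = 321 - \frac{89}{3} = \frac{874}{3}$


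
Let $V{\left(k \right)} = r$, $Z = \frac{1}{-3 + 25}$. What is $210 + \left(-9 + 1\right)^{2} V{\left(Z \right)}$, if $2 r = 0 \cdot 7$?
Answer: $210$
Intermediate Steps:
$Z = \frac{1}{22} \approx 0.045455$
$r = 0$ ($r = \frac{0 \cdot 7}{2} = \frac{1}{2} \cdot 0 = 0$)
$V{\left(k \right)} = 0$
$210 + \left(-9 + 1\right)^{2} V{\left(Z \right)} = 210 + \left(-9 + 1\right)^{2} \cdot 0 = 210 + \left(-8\right)^{2} \cdot 0 = 210 + 64 \cdot 0 = 210 + 0 = 210$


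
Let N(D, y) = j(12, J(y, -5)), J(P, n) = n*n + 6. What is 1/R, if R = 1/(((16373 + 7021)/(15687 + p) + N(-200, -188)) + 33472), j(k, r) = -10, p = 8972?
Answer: 825162852/24659 ≈ 33463.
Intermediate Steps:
J(P, n) = 6 + n**2 (J(P, n) = n**2 + 6 = 6 + n**2)
N(D, y) = -10
R = 24659/825162852 (R = 1/(((16373 + 7021)/(15687 + 8972) - 10) + 33472) = 1/((23394/24659 - 10) + 33472) = 1/(-223196/24659 + 33472) = 1/(825162852/24659) = 24659/825162852 ≈ 2.9884e-5)
1/R = 1/(24659/825162852) = 825162852/24659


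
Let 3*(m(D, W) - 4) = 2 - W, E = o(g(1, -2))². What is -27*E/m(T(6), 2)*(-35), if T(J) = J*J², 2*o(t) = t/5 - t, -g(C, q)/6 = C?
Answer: 6804/5 ≈ 1360.8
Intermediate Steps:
g(C, q) = -6*C
o(t) = -2*t/5 (o(t) = (t/5 - t)/2 = (-4*t/5)/2 = -2*t/5)
E = 144/25 (E = (-(-12)/5)² = (-⅖*(-6))² = (12/5)² = 144/25 ≈ 5.7600)
T(J) = J³
m(D, W) = 14/3 - W/3 (m(D, W) = 4 + (2 - W)/3 = 4 + (⅔ - W/3) = 14/3 - W/3)
-27*E/m(T(6), 2)*(-35) = -3888/(25*(14/3 - ⅓*2))*(-35) = -3888/(25*(14/3 - ⅔))*(-35) = -3888/(25*4)*(-35) = -27*36/25*(-35) = -972/25*(-35) = 6804/5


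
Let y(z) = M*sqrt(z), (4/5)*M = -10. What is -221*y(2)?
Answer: 5525*sqrt(2)/2 ≈ 3906.8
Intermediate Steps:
M = -25/2 (M = (5/4)*(-10) = -25/2 ≈ -12.500)
y(z) = -25*sqrt(z)/2
-221*y(2) = -(-5525)*sqrt(2)/2 = 5525*sqrt(2)/2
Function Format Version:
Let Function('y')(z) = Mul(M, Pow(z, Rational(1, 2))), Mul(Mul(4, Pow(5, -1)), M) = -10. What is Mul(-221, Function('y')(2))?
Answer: Mul(Rational(5525, 2), Pow(2, Rational(1, 2))) ≈ 3906.8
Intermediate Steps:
M = Rational(-25, 2) (M = Mul(Rational(5, 4), -10) = Rational(-25, 2) ≈ -12.500)
Function('y')(z) = Mul(Rational(-25, 2), Pow(z, Rational(1, 2)))
Mul(-221, Function('y')(2)) = Mul(-221, Mul(Rational(-25, 2), Pow(2, Rational(1, 2)))) = Mul(Rational(5525, 2), Pow(2, Rational(1, 2)))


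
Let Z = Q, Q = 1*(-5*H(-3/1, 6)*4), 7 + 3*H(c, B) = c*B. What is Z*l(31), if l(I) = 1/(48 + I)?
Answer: 500/237 ≈ 2.1097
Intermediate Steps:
H(c, B) = -7/3 + B*c/3 (H(c, B) = -7/3 + (c*B)/3 = -7/3 + (B*c)/3 = -7/3 + B*c/3)
Q = 500/3 (Q = 1*(-5*(-7/3 + (⅓)*6*(-3/1))*4) = 1*(-5*(-7/3 + (⅓)*6*(-3*1))*4) = 1*(-5*(-7/3 + (⅓)*6*(-3))*4) = 1*(-5*(-7/3 - 6)*4) = 1*(-5*(-25/3)*4) = 1*((125/3)*4) = 1*(500/3) = 500/3 ≈ 166.67)
Z = 500/3 ≈ 166.67
Z*l(31) = 500/(3*(48 + 31)) = (500/3)/79 = (500/3)*(1/79) = 500/237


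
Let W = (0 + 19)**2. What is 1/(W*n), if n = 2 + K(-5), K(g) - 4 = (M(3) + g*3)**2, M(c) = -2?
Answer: 1/106495 ≈ 9.3901e-6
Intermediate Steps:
W = 361 (W = 19**2 = 361)
K(g) = 4 + (-2 + 3*g)**2 (K(g) = 4 + (-2 + g*3)**2 = 4 + (-2 + 3*g)**2)
n = 295 (n = 2 + (4 + (-2 + 3*(-5))**2) = 2 + (4 + (-2 - 15)**2) = 2 + (4 + (-17)**2) = 2 + (4 + 289) = 2 + 293 = 295)
1/(W*n) = 1/(361*295) = 1/106495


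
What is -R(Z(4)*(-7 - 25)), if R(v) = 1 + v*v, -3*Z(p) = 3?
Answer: -1025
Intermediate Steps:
Z(p) = -1 (Z(p) = -⅓*3 = -1)
R(v) = 1 + v²
-R(Z(4)*(-7 - 25)) = -(1 + (-(-7 - 25))²) = -(1 + (-1*(-32))²) = -(1 + 32²) = -(1 + 1024) = -1*1025 = -1025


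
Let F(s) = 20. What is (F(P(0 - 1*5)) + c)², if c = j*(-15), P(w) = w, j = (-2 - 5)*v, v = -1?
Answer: 7225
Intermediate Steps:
j = 7 (j = (-2 - 5)*(-1) = -7*(-1) = 7)
c = -105 (c = 7*(-15) = -105)
(F(P(0 - 1*5)) + c)² = (20 - 105)² = (-85)² = 7225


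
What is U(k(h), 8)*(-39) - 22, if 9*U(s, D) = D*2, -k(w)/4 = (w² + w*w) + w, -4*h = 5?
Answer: -274/3 ≈ -91.333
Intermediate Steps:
h = -5/4 (h = -¼*5 = -5/4 ≈ -1.2500)
k(w) = -8*w² - 4*w (k(w) = -4*((w² + w*w) + w) = -4*((w² + w²) + w) = -4*(2*w² + w) = -4*(w + 2*w²) = -8*w² - 4*w)
U(s, D) = 2*D/9 (U(s, D) = (D*2)/9 = (2*D)/9 = 2*D/9)
U(k(h), 8)*(-39) - 22 = ((2/9)*8)*(-39) - 22 = (16/9)*(-39) - 22 = -208/3 - 22 = -274/3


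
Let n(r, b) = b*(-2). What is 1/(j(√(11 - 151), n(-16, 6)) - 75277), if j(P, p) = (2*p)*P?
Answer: I/(-75277*I + 48*√35) ≈ -1.3284e-5 + 5.0112e-8*I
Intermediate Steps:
n(r, b) = -2*b
j(P, p) = 2*P*p
1/(j(√(11 - 151), n(-16, 6)) - 75277) = 1/(2*√(11 - 151)*(-2*6) - 75277) = 1/(2*√(-140)*(-12) - 75277) = 1/(2*(2*I*√35)*(-12) - 75277) = 1/(-48*I*√35 - 75277) = 1/(-75277 - 48*I*√35)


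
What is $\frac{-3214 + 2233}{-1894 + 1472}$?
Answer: $\frac{981}{422} \approx 2.3246$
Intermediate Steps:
$\frac{-3214 + 2233}{-1894 + 1472} = - \frac{981}{-422} = \left(-981\right) \left(- \frac{1}{422}\right) = \frac{981}{422}$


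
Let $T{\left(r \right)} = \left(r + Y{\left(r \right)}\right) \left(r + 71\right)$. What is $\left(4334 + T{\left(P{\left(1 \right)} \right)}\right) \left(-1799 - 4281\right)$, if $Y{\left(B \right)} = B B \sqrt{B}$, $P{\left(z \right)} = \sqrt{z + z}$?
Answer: $-26362880 - 863360 \sqrt[4]{2} - 431680 \sqrt{2} - 12160 \cdot 2^{\frac{3}{4}} \approx -2.8021 \cdot 10^{7}$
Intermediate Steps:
$P{\left(z \right)} = \sqrt{2} \sqrt{z}$ ($P{\left(z \right)} = \sqrt{2 z} = \sqrt{2} \sqrt{z}$)
$Y{\left(B \right)} = B^{\frac{5}{2}}$ ($Y{\left(B \right)} = B^{2} \sqrt{B} = B^{\frac{5}{2}}$)
$T{\left(r \right)} = \left(71 + r\right) \left(r + r^{\frac{5}{2}}\right)$ ($T{\left(r \right)} = \left(r + r^{\frac{5}{2}}\right) \left(r + 71\right) = \left(r + r^{\frac{5}{2}}\right) \left(71 + r\right) = \left(71 + r\right) \left(r + r^{\frac{5}{2}}\right)$)
$\left(4334 + T{\left(P{\left(1 \right)} \right)}\right) \left(-1799 - 4281\right) = \left(4334 + \left(\left(\sqrt{2} \sqrt{1}\right)^{2} + \left(\sqrt{2} \sqrt{1}\right)^{\frac{7}{2}} + 71 \sqrt{2} \sqrt{1} + 71 \left(\sqrt{2} \sqrt{1}\right)^{\frac{5}{2}}\right)\right) \left(-1799 - 4281\right) = \left(4334 + \left(\left(\sqrt{2} \cdot 1\right)^{2} + \left(\sqrt{2} \cdot 1\right)^{\frac{7}{2}} + 71 \sqrt{2} \cdot 1 + 71 \left(\sqrt{2} \cdot 1\right)^{\frac{5}{2}}\right)\right) \left(-6080\right) = \left(4334 + \left(\left(\sqrt{2}\right)^{2} + \left(\sqrt{2}\right)^{\frac{7}{2}} + 71 \sqrt{2} + 71 \left(\sqrt{2}\right)^{\frac{5}{2}}\right)\right) \left(-6080\right) = \left(4334 + \left(2 + 2 \cdot 2^{\frac{3}{4}} + 71 \sqrt{2} + 71 \cdot 2 \sqrt[4]{2}\right)\right) \left(-6080\right) = \left(4334 + \left(2 + 2 \cdot 2^{\frac{3}{4}} + 71 \sqrt{2} + 142 \sqrt[4]{2}\right)\right) \left(-6080\right) = \left(4336 + 2 \cdot 2^{\frac{3}{4}} + 71 \sqrt{2} + 142 \sqrt[4]{2}\right) \left(-6080\right) = -26362880 - 863360 \sqrt[4]{2} - 431680 \sqrt{2} - 12160 \cdot 2^{\frac{3}{4}}$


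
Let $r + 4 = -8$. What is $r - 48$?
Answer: $-60$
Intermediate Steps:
$r = -12$ ($r = -4 - 8 = -12$)
$r - 48 = -12 - 48 = -60$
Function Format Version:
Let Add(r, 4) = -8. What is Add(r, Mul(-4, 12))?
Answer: -60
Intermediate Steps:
r = -12 (r = Add(-4, -8) = -12)
Add(r, Mul(-4, 12)) = Add(-12, Mul(-4, 12)) = Add(-12, -48) = -60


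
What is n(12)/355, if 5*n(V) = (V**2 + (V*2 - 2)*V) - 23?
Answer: 77/355 ≈ 0.21690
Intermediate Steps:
n(V) = -23/5 + V**2/5 + V*(-2 + 2*V)/5 (n(V) = ((V**2 + (V*2 - 2)*V) - 23)/5 = ((V**2 + (2*V - 2)*V) - 23)/5 = ((V**2 + (-2 + 2*V)*V) - 23)/5 = ((V**2 + V*(-2 + 2*V)) - 23)/5 = (-23 + V**2 + V*(-2 + 2*V))/5 = -23/5 + V**2/5 + V*(-2 + 2*V)/5)
n(12)/355 = (-23/5 - 2/5*12 + (3/5)*12**2)/355 = (-23/5 - 24/5 + (3/5)*144)*(1/355) = (-23/5 - 24/5 + 432/5)*(1/355) = 77*(1/355) = 77/355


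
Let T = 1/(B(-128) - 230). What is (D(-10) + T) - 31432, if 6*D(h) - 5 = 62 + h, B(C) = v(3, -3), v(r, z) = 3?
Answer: -14265817/454 ≈ -31423.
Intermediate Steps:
B(C) = 3
D(h) = 67/6 + h/6 (D(h) = ⅚ + (62 + h)/6 = ⅚ + (31/3 + h/6) = 67/6 + h/6)
T = -1/227 (T = 1/(3 - 230) = 1/(-227) = -1/227 ≈ -0.0044053)
(D(-10) + T) - 31432 = ((67/6 + (⅙)*(-10)) - 1/227) - 31432 = ((67/6 - 5/3) - 1/227) - 31432 = (19/2 - 1/227) - 31432 = 4311/454 - 31432 = -14265817/454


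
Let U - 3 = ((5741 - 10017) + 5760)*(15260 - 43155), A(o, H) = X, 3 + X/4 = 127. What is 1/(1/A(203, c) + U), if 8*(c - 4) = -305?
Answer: -496/20532503791 ≈ -2.4157e-8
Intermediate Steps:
c = -273/8 (c = 4 + (1/8)*(-305) = 4 - 305/8 = -273/8 ≈ -34.125)
X = 496 (X = -12 + 4*127 = -12 + 508 = 496)
A(o, H) = 496
U = -41396177 (U = 3 + ((5741 - 10017) + 5760)*(15260 - 43155) = 3 + (-4276 + 5760)*(-27895) = 3 + 1484*(-27895) = 3 - 41396180 = -41396177)
1/(1/A(203, c) + U) = 1/(1/496 - 41396177) = 1/(-20532503791/496) = -496/20532503791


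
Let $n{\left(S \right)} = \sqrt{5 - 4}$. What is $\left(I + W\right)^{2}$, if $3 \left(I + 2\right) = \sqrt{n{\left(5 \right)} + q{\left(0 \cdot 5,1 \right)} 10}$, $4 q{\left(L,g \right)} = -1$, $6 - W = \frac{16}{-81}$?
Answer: $\frac{229013}{13122} + \frac{340 i \sqrt{6}}{243} \approx 17.453 + 3.4273 i$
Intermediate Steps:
$W = \frac{502}{81}$ ($W = 6 - \frac{16}{-81} = 6 - 16 \left(- \frac{1}{81}\right) = 6 - - \frac{16}{81} = 6 + \frac{16}{81} = \frac{502}{81} \approx 6.1975$)
$q{\left(L,g \right)} = - \frac{1}{4}$ ($q{\left(L,g \right)} = \frac{1}{4} \left(-1\right) = - \frac{1}{4}$)
$n{\left(S \right)} = 1$ ($n{\left(S \right)} = \sqrt{1} = 1$)
$I = -2 + \frac{i \sqrt{6}}{6}$ ($I = -2 + \frac{\sqrt{1 - \frac{5}{2}}}{3} = -2 + \frac{\sqrt{- \frac{3}{2}}}{3} = -2 + \frac{\frac{1}{2} i \sqrt{6}}{3} = -2 + \frac{i \sqrt{6}}{6} \approx -2.0 + 0.40825 i$)
$\left(I + W\right)^{2} = \left(\left(-2 + \frac{i \sqrt{6}}{6}\right) + \frac{502}{81}\right)^{2} = \left(\frac{340}{81} + \frac{i \sqrt{6}}{6}\right)^{2}$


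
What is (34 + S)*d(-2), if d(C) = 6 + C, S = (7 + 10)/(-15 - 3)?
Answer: 1190/9 ≈ 132.22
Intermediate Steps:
S = -17/18 (S = 17/(-18) = 17*(-1/18) = -17/18 ≈ -0.94444)
(34 + S)*d(-2) = (34 - 17/18)*(6 - 2) = (595/18)*4 = 1190/9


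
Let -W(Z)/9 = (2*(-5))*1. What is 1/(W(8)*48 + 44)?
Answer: 1/4364 ≈ 0.00022915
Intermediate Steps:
W(Z) = 90 (W(Z) = -9*2*(-5) = -(-90) = -9*(-10) = 90)
1/(W(8)*48 + 44) = 1/(90*48 + 44) = 1/(4320 + 44) = 1/4364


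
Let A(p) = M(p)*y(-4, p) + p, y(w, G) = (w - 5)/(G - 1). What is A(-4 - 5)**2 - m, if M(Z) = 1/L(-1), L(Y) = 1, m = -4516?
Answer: 458161/100 ≈ 4581.6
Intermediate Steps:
M(Z) = 1 (M(Z) = 1/1 = 1)
y(w, G) = (-5 + w)/(-1 + G)
A(p) = p - 9/(-1 + p) (A(p) = 1*((-5 - 4)/(-1 + p)) + p = 1*(-9/(-1 + p)) + p = -9/(-1 + p) + p = p - 9/(-1 + p))
A(-4 - 5)**2 - m = ((-9 + (-4 - 5)*(-1 + (-4 - 5)))/(-1 + (-4 - 5)))**2 - 1*(-4516) = ((-9 - 9*(-1 - 9))/(-1 - 9))**2 + 4516 = ((-9 - 9*(-10))/(-10))**2 + 4516 = (-(-9 + 90)/10)**2 + 4516 = (-1/10*81)**2 + 4516 = (-81/10)**2 + 4516 = 6561/100 + 4516 = 458161/100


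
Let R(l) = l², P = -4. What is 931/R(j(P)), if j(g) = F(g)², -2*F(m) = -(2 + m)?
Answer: 931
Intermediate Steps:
F(m) = 1 + m/2 (F(m) = -(-1)*(2 + m)/2 = -(-2 - m)/2 = 1 + m/2)
j(g) = (1 + g/2)²
931/R(j(P)) = 931/(((2 - 4)²/4)²) = 931/(((¼)*(-2)²)²) = 931/(((¼)*4)²) = 931/(1²) = 931/1 = 931*1 = 931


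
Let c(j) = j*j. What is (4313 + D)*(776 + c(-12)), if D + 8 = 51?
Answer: 4007520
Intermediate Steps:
D = 43 (D = -8 + 51 = 43)
c(j) = j²
(4313 + D)*(776 + c(-12)) = (4313 + 43)*(776 + (-12)²) = 4356*(776 + 144) = 4356*920 = 4007520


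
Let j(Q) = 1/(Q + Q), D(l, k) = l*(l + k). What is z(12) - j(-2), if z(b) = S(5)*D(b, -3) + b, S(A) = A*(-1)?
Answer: -2111/4 ≈ -527.75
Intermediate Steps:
S(A) = -A
D(l, k) = l*(k + l)
j(Q) = 1/(2*Q)
z(b) = b - 5*b*(-3 + b) (z(b) = (-1*5)*(b*(-3 + b)) + b = -5*b*(-3 + b) + b = b - 5*b*(-3 + b))
z(12) - j(-2) = 12*(16 - 5*12) - 1/(2*(-2)) = 12*(16 - 60) - (-1)/(2*2) = 12*(-44) - 1*(-¼) = -528 + ¼ = -2111/4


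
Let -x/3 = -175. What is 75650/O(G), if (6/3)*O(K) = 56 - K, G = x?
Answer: -151300/469 ≈ -322.60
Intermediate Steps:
x = 525 (x = -3*(-175) = 525)
G = 525
O(K) = 28 - K/2 (O(K) = (56 - K)/2 = 28 - K/2)
75650/O(G) = 75650/(28 - ½*525) = 75650/(28 - 525/2) = 75650/(-469/2) = 75650*(-2/469) = -151300/469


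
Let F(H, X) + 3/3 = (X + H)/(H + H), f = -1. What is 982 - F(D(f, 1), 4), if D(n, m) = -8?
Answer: 3931/4 ≈ 982.75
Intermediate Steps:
F(H, X) = -1 + (H + X)/(2*H) (F(H, X) = -1 + (X + H)/(H + H) = -1 + (H + X)/((2*H)) = -1 + (H + X)*(1/(2*H)) = -1 + (H + X)/(2*H))
982 - F(D(f, 1), 4) = 982 - (4 - 1*(-8))/(2*(-8)) = 982 - (-1)*(4 + 8)/(2*8) = 982 - (-1)*12/(2*8) = 982 - 1*(-¾) = 982 + ¾ = 3931/4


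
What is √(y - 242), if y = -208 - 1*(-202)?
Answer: 2*I*√62 ≈ 15.748*I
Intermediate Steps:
y = -6 (y = -208 + 202 = -6)
√(y - 242) = √(-6 - 242) = √(-248) = 2*I*√62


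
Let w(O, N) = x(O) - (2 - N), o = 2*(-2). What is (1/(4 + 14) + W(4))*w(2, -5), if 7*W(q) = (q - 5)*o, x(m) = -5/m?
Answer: -1501/252 ≈ -5.9564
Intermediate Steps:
o = -4
W(q) = 20/7 - 4*q/7 (W(q) = ((q - 5)*(-4))/7 = ((-5 + q)*(-4))/7 = (20 - 4*q)/7 = 20/7 - 4*q/7)
w(O, N) = -2 + N - 5/O (w(O, N) = -5/O - (2 - N) = -5/O + (-2 + N) = -2 + N - 5/O)
(1/(4 + 14) + W(4))*w(2, -5) = (1/(4 + 14) + (20/7 - 4/7*4))*(-2 - 5 - 5/2) = (1/18 + (20/7 - 16/7))*(-2 - 5 - 5*½) = (1/18 + 4/7)*(-2 - 5 - 5/2) = (79/126)*(-19/2) = -1501/252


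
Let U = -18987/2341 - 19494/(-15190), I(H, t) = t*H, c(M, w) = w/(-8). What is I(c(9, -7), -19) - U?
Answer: -1393617731/142239160 ≈ -9.7977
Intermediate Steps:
c(M, w) = -w/8 (c(M, w) = w*(-⅛) = -w/8)
I(H, t) = H*t
U = -121388538/17779895 (U = -18987*1/2341 - 19494*(-1/15190) = -18987/2341 + 9747/7595 = -121388538/17779895 ≈ -6.8273)
I(c(9, -7), -19) - U = -⅛*(-7)*(-19) - 1*(-121388538/17779895) = (7/8)*(-19) + 121388538/17779895 = -133/8 + 121388538/17779895 = -1393617731/142239160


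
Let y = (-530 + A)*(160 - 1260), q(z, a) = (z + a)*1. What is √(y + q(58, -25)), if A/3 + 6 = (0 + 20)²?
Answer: 11*I*√5927 ≈ 846.86*I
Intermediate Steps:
A = 1182 (A = -18 + 3*(0 + 20)² = -18 + 3*20² = -18 + 3*400 = -18 + 1200 = 1182)
q(z, a) = a + z (q(z, a) = (a + z)*1 = a + z)
y = -717200 (y = (-530 + 1182)*(160 - 1260) = 652*(-1100) = -717200)
√(y + q(58, -25)) = √(-717200 + (-25 + 58)) = √(-717200 + 33) = √(-717167) = 11*I*√5927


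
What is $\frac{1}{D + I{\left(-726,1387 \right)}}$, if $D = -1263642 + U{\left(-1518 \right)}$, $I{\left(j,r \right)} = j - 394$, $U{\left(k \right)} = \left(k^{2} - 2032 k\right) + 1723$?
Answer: $\frac{1}{4125861} \approx 2.4237 \cdot 10^{-7}$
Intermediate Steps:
$U{\left(k \right)} = 1723 + k^{2} - 2032 k$
$I{\left(j,r \right)} = -394 + j$ ($I{\left(j,r \right)} = j - 394 = -394 + j$)
$D = 4126981$ ($D = -1263642 + \left(1723 + \left(-1518\right)^{2} - -3084576\right) = -1263642 + \left(1723 + 2304324 + 3084576\right) = -1263642 + 5390623 = 4126981$)
$\frac{1}{D + I{\left(-726,1387 \right)}} = \frac{1}{4126981 - 1120} = \frac{1}{4125861}$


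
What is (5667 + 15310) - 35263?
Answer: -14286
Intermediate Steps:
(5667 + 15310) - 35263 = 20977 - 35263 = -14286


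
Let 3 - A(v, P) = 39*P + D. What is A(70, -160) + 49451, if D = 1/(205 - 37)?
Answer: 9356591/168 ≈ 55694.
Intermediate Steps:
D = 1/168 ≈ 0.0059524
A(v, P) = 503/168 - 39*P (A(v, P) = 3 - (39*P + 1/168) = 3 - (1/168 + 39*P) = 3 + (-1/168 - 39*P) = 503/168 - 39*P)
A(70, -160) + 49451 = (503/168 - 39*(-160)) + 49451 = (503/168 + 6240) + 49451 = 1048823/168 + 49451 = 9356591/168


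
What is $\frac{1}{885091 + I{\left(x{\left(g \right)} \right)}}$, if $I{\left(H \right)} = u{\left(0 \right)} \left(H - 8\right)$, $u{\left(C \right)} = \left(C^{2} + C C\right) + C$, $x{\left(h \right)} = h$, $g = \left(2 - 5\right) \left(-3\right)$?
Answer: $\frac{1}{885091} \approx 1.1298 \cdot 10^{-6}$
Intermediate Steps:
$g = 9$ ($g = \left(-3\right) \left(-3\right) = 9$)
$u{\left(C \right)} = C + 2 C^{2}$ ($u{\left(C \right)} = \left(C^{2} + C^{2}\right) + C = 2 C^{2} + C = C + 2 C^{2}$)
$I{\left(H \right)} = 0$ ($I{\left(H \right)} = 0 \left(1 + 2 \cdot 0\right) \left(H - 8\right) = 0 \left(1 + 0\right) \left(-8 + H\right) = 0 \cdot 1 \left(-8 + H\right) = 0 \left(-8 + H\right) = 0$)
$\frac{1}{885091 + I{\left(x{\left(g \right)} \right)}} = \frac{1}{885091 + 0} = \frac{1}{885091}$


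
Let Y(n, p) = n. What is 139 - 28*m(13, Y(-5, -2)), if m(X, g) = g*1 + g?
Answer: 419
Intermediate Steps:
m(X, g) = 2*g (m(X, g) = g + g = 2*g)
139 - 28*m(13, Y(-5, -2)) = 139 - 56*(-5) = 139 - 28*(-10) = 139 + 280 = 419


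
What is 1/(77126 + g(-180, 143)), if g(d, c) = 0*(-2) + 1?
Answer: 1/77127 ≈ 1.2966e-5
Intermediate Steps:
g(d, c) = 1 (g(d, c) = 0 + 1 = 1)
1/(77126 + g(-180, 143)) = 1/(77126 + 1) = 1/77127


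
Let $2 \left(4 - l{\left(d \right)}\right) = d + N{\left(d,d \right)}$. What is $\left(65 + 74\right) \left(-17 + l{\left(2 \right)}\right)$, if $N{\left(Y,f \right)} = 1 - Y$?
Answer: $- \frac{3753}{2} \approx -1876.5$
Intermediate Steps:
$l{\left(d \right)} = \frac{7}{2}$ ($l{\left(d \right)} = 4 - \frac{d - \left(-1 + d\right)}{2} = 4 - \frac{1}{2} = \frac{7}{2}$)
$\left(65 + 74\right) \left(-17 + l{\left(2 \right)}\right) = \left(65 + 74\right) \left(-17 + \frac{7}{2}\right) = 139 \left(- \frac{27}{2}\right) = - \frac{3753}{2}$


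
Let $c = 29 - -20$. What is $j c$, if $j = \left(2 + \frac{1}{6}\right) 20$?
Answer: $\frac{6370}{3} \approx 2123.3$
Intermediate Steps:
$j = \frac{130}{3}$ ($j = \left(2 + \frac{1}{6}\right) 20 = \frac{13}{6} \cdot 20 = \frac{130}{3} \approx 43.333$)
$c = 49$ ($c = 29 + 20 = 49$)
$j c = \frac{130}{3} \cdot 49 = \frac{6370}{3}$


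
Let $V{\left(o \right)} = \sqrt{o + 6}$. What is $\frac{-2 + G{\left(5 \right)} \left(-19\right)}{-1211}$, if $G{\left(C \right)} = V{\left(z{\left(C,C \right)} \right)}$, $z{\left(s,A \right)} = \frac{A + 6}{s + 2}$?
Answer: $\frac{2}{1211} + \frac{19 \sqrt{371}}{8477} \approx 0.044823$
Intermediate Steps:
$z{\left(s,A \right)} = \frac{6 + A}{2 + s}$
$V{\left(o \right)} = \sqrt{6 + o}$
$G{\left(C \right)} = \sqrt{6 + \frac{6 + C}{2 + C}}$
$\frac{-2 + G{\left(5 \right)} \left(-19\right)}{-1211} = \frac{-2 + \sqrt{\frac{18 + 7 \cdot 5}{2 + 5}} \left(-19\right)}{-1211} = \left(-2 + \sqrt{\frac{18 + 35}{7}} \left(-19\right)\right) \left(- \frac{1}{1211}\right) = \left(-2 + \sqrt{\frac{1}{7} \cdot 53} \left(-19\right)\right) \left(- \frac{1}{1211}\right) = \left(-2 + \sqrt{\frac{53}{7}} \left(-19\right)\right) \left(- \frac{1}{1211}\right) = \left(-2 + \frac{\sqrt{371}}{7} \left(-19\right)\right) \left(- \frac{1}{1211}\right) = \left(-2 - \frac{19 \sqrt{371}}{7}\right) \left(- \frac{1}{1211}\right) = \frac{2}{1211} + \frac{19 \sqrt{371}}{8477}$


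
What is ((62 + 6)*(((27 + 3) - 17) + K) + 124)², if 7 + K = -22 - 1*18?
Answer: 4787344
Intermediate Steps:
K = -47 (K = -7 + (-22 - 1*18) = -7 + (-22 - 18) = -7 - 40 = -47)
((62 + 6)*(((27 + 3) - 17) + K) + 124)² = ((62 + 6)*(((27 + 3) - 17) - 47) + 124)² = (68*((30 - 17) - 47) + 124)² = (68*(13 - 47) + 124)² = (68*(-34) + 124)² = (-2312 + 124)² = (-2188)² = 4787344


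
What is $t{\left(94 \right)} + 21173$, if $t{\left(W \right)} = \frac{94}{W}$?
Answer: $21174$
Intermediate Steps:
$t{\left(94 \right)} + 21173 = \frac{94}{94} + 21173 = 94 \cdot \frac{1}{94} + 21173 = 1 + 21173 = 21174$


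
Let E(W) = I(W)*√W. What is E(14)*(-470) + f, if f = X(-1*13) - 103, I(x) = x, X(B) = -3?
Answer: -106 - 6580*√14 ≈ -24726.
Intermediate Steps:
E(W) = W^(3/2) (E(W) = W*√W = W^(3/2))
f = -106 (f = -3 - 103 = -106)
E(14)*(-470) + f = 14^(3/2)*(-470) - 106 = (14*√14)*(-470) - 106 = -6580*√14 - 106 = -106 - 6580*√14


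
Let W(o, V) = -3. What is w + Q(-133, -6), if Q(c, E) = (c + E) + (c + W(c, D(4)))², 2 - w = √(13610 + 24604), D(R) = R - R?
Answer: 18359 - 3*√4246 ≈ 18164.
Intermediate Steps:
D(R) = 0
w = 2 - 3*√4246 (w = 2 - √(13610 + 24604) = 2 - √38214 = 2 - 3*√4246 ≈ -193.48)
Q(c, E) = E + c + (-3 + c)² (Q(c, E) = (c + E) + (c - 3)² = (E + c) + (-3 + c)² = E + c + (-3 + c)²)
w + Q(-133, -6) = (2 - 3*√4246) + (-6 - 133 + (-3 - 133)²) = (2 - 3*√4246) + (-6 - 133 + (-136)²) = (2 - 3*√4246) + (-6 - 133 + 18496) = (2 - 3*√4246) + 18357 = 18359 - 3*√4246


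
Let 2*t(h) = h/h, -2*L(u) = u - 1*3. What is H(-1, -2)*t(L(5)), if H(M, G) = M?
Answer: -½ ≈ -0.50000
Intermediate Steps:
L(u) = 3/2 - u/2 (L(u) = -(u - 1*3)/2 = -(u - 3)/2 = -(-3 + u)/2 = 3/2 - u/2)
t(h) = ½ (t(h) = (h/h)/2 = (½)*1 = ½)
H(-1, -2)*t(L(5)) = -1*½ = -½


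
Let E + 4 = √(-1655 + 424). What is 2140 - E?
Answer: 2144 - I*√1231 ≈ 2144.0 - 35.086*I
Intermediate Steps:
E = -4 + I*√1231 (E = -4 + √(-1655 + 424) = -4 + √(-1231) = -4 + I*√1231 ≈ -4.0 + 35.086*I)
2140 - E = 2140 - (-4 + I*√1231) = 2140 + (4 - I*√1231) = 2144 - I*√1231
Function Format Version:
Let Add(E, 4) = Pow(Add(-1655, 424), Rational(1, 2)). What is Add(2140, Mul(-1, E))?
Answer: Add(2144, Mul(-1, I, Pow(1231, Rational(1, 2)))) ≈ Add(2144.0, Mul(-35.086, I))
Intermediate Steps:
E = Add(-4, Mul(I, Pow(1231, Rational(1, 2)))) (E = Add(-4, Pow(Add(-1655, 424), Rational(1, 2))) = Add(-4, Pow(-1231, Rational(1, 2))) = Add(-4, Mul(I, Pow(1231, Rational(1, 2)))) ≈ Add(-4.0000, Mul(35.086, I)))
Add(2140, Mul(-1, E)) = Add(2140, Mul(-1, Add(-4, Mul(I, Pow(1231, Rational(1, 2)))))) = Add(2140, Add(4, Mul(-1, I, Pow(1231, Rational(1, 2))))) = Add(2144, Mul(-1, I, Pow(1231, Rational(1, 2))))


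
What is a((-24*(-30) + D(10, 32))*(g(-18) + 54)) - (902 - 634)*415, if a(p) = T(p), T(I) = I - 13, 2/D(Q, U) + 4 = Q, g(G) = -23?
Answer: -266708/3 ≈ -88903.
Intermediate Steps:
D(Q, U) = 2/(-4 + Q)
T(I) = -13 + I
a(p) = -13 + p
a((-24*(-30) + D(10, 32))*(g(-18) + 54)) - (902 - 634)*415 = (-13 + (-24*(-30) + 2/(-4 + 10))*(-23 + 54)) - (902 - 634)*415 = (-13 + (720 + 2/6)*31) - 268*415 = (-13 + (720 + 2*(1/6))*31) - 1*111220 = (-13 + (720 + 1/3)*31) - 111220 = (-13 + (2161/3)*31) - 111220 = (-13 + 66991/3) - 111220 = 66952/3 - 111220 = -266708/3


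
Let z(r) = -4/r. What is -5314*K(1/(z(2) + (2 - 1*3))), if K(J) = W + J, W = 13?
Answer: -201932/3 ≈ -67311.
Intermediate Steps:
K(J) = 13 + J
-5314*K(1/(z(2) + (2 - 1*3))) = -5314*(13 + 1/(-4/2 + (2 - 1*3))) = -5314*(13 + 1/(-4*1/2 + (2 - 3))) = -5314*(13 + 1/(-2 - 1)) = -5314*(13 + 1/(-3)) = -5314*(13 - 1/3) = -5314*38/3 = -201932/3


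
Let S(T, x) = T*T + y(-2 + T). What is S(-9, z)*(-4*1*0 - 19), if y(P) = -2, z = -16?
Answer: -1501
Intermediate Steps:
S(T, x) = -2 + T² (S(T, x) = T*T - 2 = T² - 2 = -2 + T²)
S(-9, z)*(-4*1*0 - 19) = (-2 + (-9)²)*(-4*1*0 - 19) = (-2 + 81)*(-4*0 - 19) = 79*(0 - 19) = 79*(-19) = -1501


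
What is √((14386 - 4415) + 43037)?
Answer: 4*√3313 ≈ 230.23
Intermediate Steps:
√((14386 - 4415) + 43037) = √(9971 + 43037) = √53008 = 4*√3313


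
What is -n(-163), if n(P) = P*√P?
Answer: 163*I*√163 ≈ 2081.0*I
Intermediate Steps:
n(P) = P^(3/2)
-n(-163) = -(-163)^(3/2) = -(-163)*I*√163 = 163*I*√163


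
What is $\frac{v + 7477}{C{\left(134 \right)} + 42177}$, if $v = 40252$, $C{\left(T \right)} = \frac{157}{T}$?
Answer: $\frac{6395686}{5651875} \approx 1.1316$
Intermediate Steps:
$\frac{v + 7477}{C{\left(134 \right)} + 42177} = \frac{40252 + 7477}{\frac{157}{134} + 42177} = \frac{47729}{157 \cdot \frac{1}{134} + 42177} = \frac{47729}{\frac{157}{134} + 42177} = \frac{47729}{\frac{5651875}{134}} = 47729 \cdot \frac{134}{5651875} = \frac{6395686}{5651875}$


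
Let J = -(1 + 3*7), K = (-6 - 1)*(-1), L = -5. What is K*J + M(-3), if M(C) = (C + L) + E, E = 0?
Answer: -162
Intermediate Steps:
K = 7 (K = -7*(-1) = 7)
J = -22 (J = -(1 + 21) = -1*22 = -22)
M(C) = -5 + C (M(C) = (C - 5) + 0 = (-5 + C) + 0 = -5 + C)
K*J + M(-3) = 7*(-22) + (-5 - 3) = -154 - 8 = -162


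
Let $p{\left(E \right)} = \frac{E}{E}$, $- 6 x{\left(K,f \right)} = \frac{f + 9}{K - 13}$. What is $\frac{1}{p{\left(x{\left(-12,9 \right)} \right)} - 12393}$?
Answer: $- \frac{1}{12392} \approx -8.0697 \cdot 10^{-5}$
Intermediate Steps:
$x{\left(K,f \right)} = - \frac{9 + f}{6 \left(-13 + K\right)}$ ($x{\left(K,f \right)} = - \frac{\left(f + 9\right) \frac{1}{K - 13}}{6} = - \frac{\left(9 + f\right) \frac{1}{-13 + K}}{6} = - \frac{\frac{1}{-13 + K} \left(9 + f\right)}{6} = - \frac{9 + f}{6 \left(-13 + K\right)}$)
$p{\left(E \right)} = 1$
$\frac{1}{p{\left(x{\left(-12,9 \right)} \right)} - 12393} = \frac{1}{1 - 12393} = \frac{1}{-12392} = - \frac{1}{12392}$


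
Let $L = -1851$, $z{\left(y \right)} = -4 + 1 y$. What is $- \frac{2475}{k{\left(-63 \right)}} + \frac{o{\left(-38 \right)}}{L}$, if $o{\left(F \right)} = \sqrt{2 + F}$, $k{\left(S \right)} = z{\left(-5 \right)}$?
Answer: $275 - \frac{2 i}{617} \approx 275.0 - 0.0032415 i$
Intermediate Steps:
$z{\left(y \right)} = -4 + y$
$k{\left(S \right)} = -9$ ($k{\left(S \right)} = -4 - 5 = -9$)
$- \frac{2475}{k{\left(-63 \right)}} + \frac{o{\left(-38 \right)}}{L} = - \frac{2475}{-9} + \frac{\sqrt{2 - 38}}{-1851} = \left(-2475\right) \left(- \frac{1}{9}\right) + \sqrt{-36} \left(- \frac{1}{1851}\right) = 275 + 6 i \left(- \frac{1}{1851}\right) = 275 - \frac{2 i}{617}$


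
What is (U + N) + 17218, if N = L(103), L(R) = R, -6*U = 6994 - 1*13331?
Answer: 110263/6 ≈ 18377.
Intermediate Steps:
U = 6337/6 (U = -(6994 - 1*13331)/6 = -(6994 - 13331)/6 = -1/6*(-6337) = 6337/6 ≈ 1056.2)
N = 103
(U + N) + 17218 = (6337/6 + 103) + 17218 = 6955/6 + 17218 = 110263/6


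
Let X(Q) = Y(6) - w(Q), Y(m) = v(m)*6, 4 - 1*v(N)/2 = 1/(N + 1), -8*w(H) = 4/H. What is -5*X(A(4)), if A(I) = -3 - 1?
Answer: -12925/56 ≈ -230.80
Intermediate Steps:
A(I) = -4
w(H) = -1/(2*H)
v(N) = 8 - 2/(1 + N) (v(N) = 8 - 2/(N + 1) = 8 - 2/(1 + N))
Y(m) = 12*(3 + 4*m)/(1 + m) (Y(m) = (2*(3 + 4*m)/(1 + m))*6 = 12*(3 + 4*m)/(1 + m))
X(Q) = 324/7 + 1/(2*Q) (X(Q) = 12*(3 + 4*6)/(1 + 6) - (-1)/(2*Q) = 12*(3 + 24)/7 + 1/(2*Q) = 12*(⅐)*27 + 1/(2*Q) = 324/7 + 1/(2*Q))
-5*X(A(4)) = -5*(7 + 648*(-4))/(14*(-4)) = -5*(-1)*(7 - 2592)/(14*4) = -5*(-1)*(-2585)/(14*4) = -5*2585/56 = -12925/56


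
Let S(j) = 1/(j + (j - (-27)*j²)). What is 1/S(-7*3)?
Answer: 11865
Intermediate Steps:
S(j) = 1/(2*j + 27*j²) (S(j) = 1/(j + (j + 27*j²)) = 1/(2*j + 27*j²))
1/S(-7*3) = 1/(1/(((-7*3))*(2 + 27*(-7*3)))) = 1/(1/((-21)*(2 + 27*(-21)))) = 1/(-1/(21*(2 - 567))) = 1/(-1/21/(-565)) = 1/(-1/21*(-1/565)) = 1/(1/11865) = 11865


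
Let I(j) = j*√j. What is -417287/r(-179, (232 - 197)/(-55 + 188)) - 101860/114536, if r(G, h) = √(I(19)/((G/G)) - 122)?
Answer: -25465/28634 + 417287*I/√(122 - 19*√19) ≈ -0.88933 + 66665.0*I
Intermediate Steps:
I(j) = j^(3/2)
r(G, h) = √(-122 + 19*√19) (r(G, h) = √(19^(3/2)/((G/G)) - 122) = √((19*√19)/1 - 122) = √((19*√19)*1 - 122) = √(19*√19 - 122) = √(-122 + 19*√19))
-417287/r(-179, (232 - 197)/(-55 + 188)) - 101860/114536 = -417287/√(-122 + 19*√19) - 101860/114536 = -417287/√(-122 + 19*√19) - 101860*1/114536 = -417287/√(-122 + 19*√19) - 25465/28634 = -25465/28634 - 417287/√(-122 + 19*√19)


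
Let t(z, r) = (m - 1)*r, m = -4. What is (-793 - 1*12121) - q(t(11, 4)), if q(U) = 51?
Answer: -12965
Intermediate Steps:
t(z, r) = -5*r (t(z, r) = (-4 - 1)*r = -5*r)
(-793 - 1*12121) - q(t(11, 4)) = (-793 - 1*12121) - 1*51 = (-793 - 12121) - 51 = -12914 - 51 = -12965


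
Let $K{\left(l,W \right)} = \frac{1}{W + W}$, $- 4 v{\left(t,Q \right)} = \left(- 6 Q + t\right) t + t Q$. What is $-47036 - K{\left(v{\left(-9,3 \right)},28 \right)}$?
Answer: $- \frac{2634017}{56} \approx -47036.0$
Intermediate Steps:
$v{\left(t,Q \right)} = - \frac{Q t}{4} - \frac{t \left(t - 6 Q\right)}{4}$ ($v{\left(t,Q \right)} = - \frac{\left(- 6 Q + t\right) t + t Q}{4} = - \frac{\left(t - 6 Q\right) t + Q t}{4} = - \frac{t \left(t - 6 Q\right) + Q t}{4} = - \frac{Q t + t \left(t - 6 Q\right)}{4} = - \frac{Q t}{4} - \frac{t \left(t - 6 Q\right)}{4}$)
$K{\left(l,W \right)} = \frac{1}{2 W}$
$-47036 - K{\left(v{\left(-9,3 \right)},28 \right)} = -47036 - \frac{1}{2 \cdot 28} = -47036 - \frac{1}{2} \cdot \frac{1}{28} = -47036 - \frac{1}{56} = - \frac{2634017}{56}$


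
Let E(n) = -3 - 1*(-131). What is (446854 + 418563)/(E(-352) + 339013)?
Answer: 865417/339141 ≈ 2.5518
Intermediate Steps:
E(n) = 128 (E(n) = -3 + 131 = 128)
(446854 + 418563)/(E(-352) + 339013) = (446854 + 418563)/(128 + 339013) = 865417/339141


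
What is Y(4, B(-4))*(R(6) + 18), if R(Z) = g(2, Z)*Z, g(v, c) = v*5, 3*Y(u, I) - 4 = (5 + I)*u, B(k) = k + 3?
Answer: 520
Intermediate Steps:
B(k) = 3 + k
Y(u, I) = 4/3 + u*(5 + I)/3 (Y(u, I) = 4/3 + ((5 + I)*u)/3 = 4/3 + (u*(5 + I))/3 = 4/3 + u*(5 + I)/3)
g(v, c) = 5*v
R(Z) = 10*Z (R(Z) = (5*2)*Z = 10*Z)
Y(4, B(-4))*(R(6) + 18) = (4/3 + (5/3)*4 + (⅓)*(3 - 4)*4)*(10*6 + 18) = (4/3 + 20/3 + (⅓)*(-1)*4)*(60 + 18) = (4/3 + 20/3 - 4/3)*78 = (20/3)*78 = 520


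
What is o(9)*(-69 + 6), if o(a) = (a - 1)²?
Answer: -4032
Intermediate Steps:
o(a) = (-1 + a)²
o(9)*(-69 + 6) = (-1 + 9)²*(-69 + 6) = 8²*(-63) = 64*(-63) = -4032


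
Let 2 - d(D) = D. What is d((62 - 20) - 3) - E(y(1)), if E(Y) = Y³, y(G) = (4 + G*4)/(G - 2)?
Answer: 475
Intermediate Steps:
d(D) = 2 - D
y(G) = (4 + 4*G)/(-2 + G)
d((62 - 20) - 3) - E(y(1)) = (2 - ((62 - 20) - 3)) - (4*(1 + 1)/(-2 + 1))³ = (2 - (42 - 3)) - (4*2/(-1))³ = (2 - 1*39) - (4*(-1)*2)³ = (2 - 39) - 1*(-8)³ = -37 - 1*(-512) = -37 + 512 = 475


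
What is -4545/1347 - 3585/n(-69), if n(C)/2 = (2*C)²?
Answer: -19770995/5700504 ≈ -3.4683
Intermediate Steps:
n(C) = 8*C² (n(C) = 2*(2*C)² = 2*(4*C²) = 8*C²)
-4545/1347 - 3585/n(-69) = -4545/1347 - 3585/(8*(-69)²) = -4545*1/1347 - 3585/(8*4761) = -1515/449 - 3585/38088 = -1515/449 - 3585*1/38088 = -1515/449 - 1195/12696 = -19770995/5700504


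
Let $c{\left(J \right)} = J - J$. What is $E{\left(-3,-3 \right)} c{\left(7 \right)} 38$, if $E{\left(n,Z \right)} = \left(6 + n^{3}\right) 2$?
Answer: $0$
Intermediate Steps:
$E{\left(n,Z \right)} = 12 + 2 n^{3}$
$c{\left(J \right)} = 0$
$E{\left(-3,-3 \right)} c{\left(7 \right)} 38 = \left(12 + 2 \left(-3\right)^{3}\right) 0 \cdot 38 = \left(12 + 2 \left(-27\right)\right) 0 \cdot 38 = \left(12 - 54\right) 0 \cdot 38 = \left(-42\right) 0 \cdot 38 = 0 \cdot 38 = 0$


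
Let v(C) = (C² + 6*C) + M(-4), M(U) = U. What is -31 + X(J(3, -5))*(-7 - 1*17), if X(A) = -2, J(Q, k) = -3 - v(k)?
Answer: 17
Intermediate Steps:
v(C) = -4 + C² + 6*C (v(C) = (C² + 6*C) - 4 = -4 + C² + 6*C)
J(Q, k) = 1 - k² - 6*k (J(Q, k) = -3 - (-4 + k² + 6*k) = -3 + (4 - k² - 6*k) = 1 - k² - 6*k)
-31 + X(J(3, -5))*(-7 - 1*17) = -31 - 2*(-7 - 1*17) = -31 - 2*(-7 - 17) = -31 - 2*(-24) = -31 + 48 = 17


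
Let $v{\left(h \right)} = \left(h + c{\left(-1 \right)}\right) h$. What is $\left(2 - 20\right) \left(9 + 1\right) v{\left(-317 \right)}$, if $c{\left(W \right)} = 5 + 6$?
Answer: $-17460360$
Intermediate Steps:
$c{\left(W \right)} = 11$
$v{\left(h \right)} = h \left(11 + h\right)$ ($v{\left(h \right)} = \left(h + 11\right) h = \left(11 + h\right) h = h \left(11 + h\right)$)
$\left(2 - 20\right) \left(9 + 1\right) v{\left(-317 \right)} = \left(2 - 20\right) \left(9 + 1\right) \left(- 317 \left(11 - 317\right)\right) = \left(-18\right) 10 \left(\left(-317\right) \left(-306\right)\right) = \left(-180\right) 97002 = -17460360$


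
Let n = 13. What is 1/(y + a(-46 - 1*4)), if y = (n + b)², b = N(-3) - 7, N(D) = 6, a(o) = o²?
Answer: 1/2644 ≈ 0.00037821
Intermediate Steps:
b = -1 (b = 6 - 7 = -1)
y = 144 (y = (13 - 1)² = 12² = 144)
1/(y + a(-46 - 1*4)) = 1/(144 + (-46 - 1*4)²) = 1/(144 + (-46 - 4)²) = 1/(144 + (-50)²) = 1/(144 + 2500) = 1/2644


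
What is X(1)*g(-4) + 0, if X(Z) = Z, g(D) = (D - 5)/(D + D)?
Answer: 9/8 ≈ 1.1250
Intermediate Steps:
g(D) = (-5 + D)/(2*D) (g(D) = (-5 + D)/((2*D)) = (-5 + D)*(1/(2*D)) = (-5 + D)/(2*D))
X(1)*g(-4) + 0 = 1*((1/2)*(-5 - 4)/(-4)) + 0 = 1*((1/2)*(-1/4)*(-9)) + 0 = 1*(9/8) + 0 = 9/8 + 0 = 9/8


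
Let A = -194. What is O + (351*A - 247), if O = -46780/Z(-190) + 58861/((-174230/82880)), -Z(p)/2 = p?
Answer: -240098582/2489 ≈ -96464.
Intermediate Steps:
Z(p) = -2*p
O = -69997833/2489 (O = -46780/((-2*(-190))) + 58861/((-174230/82880)) = -46780/380 + 58861/((-174230*1/82880)) = -46780*1/380 + 58861/(-2489/1184) = -2339/19 + 58861*(-1184/2489) = -2339/19 - 69691424/2489 = -69997833/2489 ≈ -28123.)
O + (351*A - 247) = -69997833/2489 + (351*(-194) - 247) = -69997833/2489 + (-68094 - 247) = -69997833/2489 - 68341 = -240098582/2489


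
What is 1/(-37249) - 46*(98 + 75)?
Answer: -296427543/37249 ≈ -7958.0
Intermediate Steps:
1/(-37249) - 46*(98 + 75) = -1/37249 - 46*173 = -1/37249 - 1*7958 = -1/37249 - 7958 = -296427543/37249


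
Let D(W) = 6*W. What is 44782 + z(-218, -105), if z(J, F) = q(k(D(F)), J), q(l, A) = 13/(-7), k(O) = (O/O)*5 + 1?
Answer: 313461/7 ≈ 44780.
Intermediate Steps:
k(O) = 6 (k(O) = 1*5 + 1 = 5 + 1 = 6)
q(l, A) = -13/7 (q(l, A) = 13*(-1/7) = -13/7)
z(J, F) = -13/7
44782 + z(-218, -105) = 44782 - 13/7 = 313461/7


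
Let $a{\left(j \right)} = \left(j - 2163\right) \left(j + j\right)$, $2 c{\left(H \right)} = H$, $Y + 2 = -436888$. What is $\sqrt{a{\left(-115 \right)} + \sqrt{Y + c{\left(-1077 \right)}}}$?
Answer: $\frac{\sqrt{2095760 + 2 i \sqrt{1749714}}}{2} \approx 723.84 + 0.45686 i$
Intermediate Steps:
$Y = -436890$ ($Y = -2 - 436888 = -436890$)
$c{\left(H \right)} = \frac{H}{2}$
$a{\left(j \right)} = 2 j \left(-2163 + j\right)$ ($a{\left(j \right)} = \left(-2163 + j\right) 2 j = 2 j \left(-2163 + j\right)$)
$\sqrt{a{\left(-115 \right)} + \sqrt{Y + c{\left(-1077 \right)}}} = \sqrt{2 \left(-115\right) \left(-2163 - 115\right) + \sqrt{-436890 + \frac{1}{2} \left(-1077\right)}} = \sqrt{2 \left(-115\right) \left(-2278\right) + \sqrt{-436890 - \frac{1077}{2}}} = \sqrt{523940 + \sqrt{- \frac{874857}{2}}} = \sqrt{523940 + \frac{i \sqrt{1749714}}{2}}$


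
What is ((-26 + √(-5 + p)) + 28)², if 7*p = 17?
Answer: 10/7 + 12*I*√14/7 ≈ 1.4286 + 6.4143*I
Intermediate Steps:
p = 17/7 (p = (⅐)*17 = 17/7 ≈ 2.4286)
((-26 + √(-5 + p)) + 28)² = ((-26 + √(-5 + 17/7)) + 28)² = ((-26 + √(-18/7)) + 28)² = ((-26 + 3*I*√14/7) + 28)² = (2 + 3*I*√14/7)²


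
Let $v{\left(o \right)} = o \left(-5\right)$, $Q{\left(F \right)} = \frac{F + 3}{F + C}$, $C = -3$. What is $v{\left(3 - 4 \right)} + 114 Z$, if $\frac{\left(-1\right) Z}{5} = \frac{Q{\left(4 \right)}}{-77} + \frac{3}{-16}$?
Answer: $\frac{14405}{88} \approx 163.69$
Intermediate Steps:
$Q{\left(F \right)} = \frac{3 + F}{-3 + F}$ ($Q{\left(F \right)} = \frac{F + 3}{F - 3} = \frac{3 + F}{-3 + F}$)
$Z = \frac{245}{176}$ ($Z = - 5 \left(\frac{\frac{1}{-3 + 4} \left(3 + 4\right)}{-77} + \frac{3}{-16}\right) = - 5 \left(1^{-1} \cdot 7 \left(- \frac{1}{77}\right) + 3 \left(- \frac{1}{16}\right)\right) = - 5 \left(1 \cdot 7 \left(- \frac{1}{77}\right) - \frac{3}{16}\right) = - 5 \left(7 \left(- \frac{1}{77}\right) - \frac{3}{16}\right) = - 5 \left(- \frac{1}{11} - \frac{3}{16}\right) = \left(-5\right) \left(- \frac{49}{176}\right) = \frac{245}{176} \approx 1.392$)
$v{\left(o \right)} = - 5 o$
$v{\left(3 - 4 \right)} + 114 Z = - 5 \left(3 - 4\right) + 114 \cdot \frac{245}{176} = - 5 \left(3 - 4\right) + \frac{13965}{88} = \left(-5\right) \left(-1\right) + \frac{13965}{88} = 5 + \frac{13965}{88} = \frac{14405}{88}$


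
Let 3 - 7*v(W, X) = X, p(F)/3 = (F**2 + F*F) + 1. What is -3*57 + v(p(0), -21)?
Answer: -1173/7 ≈ -167.57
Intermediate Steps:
p(F) = 3 + 6*F**2 (p(F) = 3*((F**2 + F*F) + 1) = 3*((F**2 + F**2) + 1) = 3*(2*F**2 + 1) = 3*(1 + 2*F**2) = 3 + 6*F**2)
v(W, X) = 3/7 - X/7
-3*57 + v(p(0), -21) = -3*57 + (3/7 - 1/7*(-21)) = -171 + (3/7 + 3) = -171 + 24/7 = -1173/7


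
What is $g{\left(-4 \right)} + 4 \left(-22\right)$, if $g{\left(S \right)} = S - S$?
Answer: $-88$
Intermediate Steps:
$g{\left(S \right)} = 0$
$g{\left(-4 \right)} + 4 \left(-22\right) = 0 + 4 \left(-22\right) = 0 - 88 = -88$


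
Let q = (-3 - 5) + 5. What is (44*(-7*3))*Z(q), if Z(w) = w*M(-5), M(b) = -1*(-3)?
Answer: 8316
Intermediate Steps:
q = -3 (q = -8 + 5 = -3)
M(b) = 3
Z(w) = 3*w (Z(w) = w*3 = 3*w)
(44*(-7*3))*Z(q) = (44*(-7*3))*(3*(-3)) = (44*(-21))*(-9) = -924*(-9) = 8316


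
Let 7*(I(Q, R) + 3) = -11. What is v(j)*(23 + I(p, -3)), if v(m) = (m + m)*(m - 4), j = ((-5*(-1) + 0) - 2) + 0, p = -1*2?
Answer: -774/7 ≈ -110.57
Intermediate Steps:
p = -2
I(Q, R) = -32/7 (I(Q, R) = -3 + (1/7)*(-11) = -3 - 11/7 = -32/7)
j = 3 (j = ((5 + 0) - 2) + 0 = (5 - 2) + 0 = 3 + 0 = 3)
v(m) = 2*m*(-4 + m) (v(m) = (2*m)*(-4 + m) = 2*m*(-4 + m))
v(j)*(23 + I(p, -3)) = (2*3*(-4 + 3))*(23 - 32/7) = (2*3*(-1))*(129/7) = -6*129/7 = -774/7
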